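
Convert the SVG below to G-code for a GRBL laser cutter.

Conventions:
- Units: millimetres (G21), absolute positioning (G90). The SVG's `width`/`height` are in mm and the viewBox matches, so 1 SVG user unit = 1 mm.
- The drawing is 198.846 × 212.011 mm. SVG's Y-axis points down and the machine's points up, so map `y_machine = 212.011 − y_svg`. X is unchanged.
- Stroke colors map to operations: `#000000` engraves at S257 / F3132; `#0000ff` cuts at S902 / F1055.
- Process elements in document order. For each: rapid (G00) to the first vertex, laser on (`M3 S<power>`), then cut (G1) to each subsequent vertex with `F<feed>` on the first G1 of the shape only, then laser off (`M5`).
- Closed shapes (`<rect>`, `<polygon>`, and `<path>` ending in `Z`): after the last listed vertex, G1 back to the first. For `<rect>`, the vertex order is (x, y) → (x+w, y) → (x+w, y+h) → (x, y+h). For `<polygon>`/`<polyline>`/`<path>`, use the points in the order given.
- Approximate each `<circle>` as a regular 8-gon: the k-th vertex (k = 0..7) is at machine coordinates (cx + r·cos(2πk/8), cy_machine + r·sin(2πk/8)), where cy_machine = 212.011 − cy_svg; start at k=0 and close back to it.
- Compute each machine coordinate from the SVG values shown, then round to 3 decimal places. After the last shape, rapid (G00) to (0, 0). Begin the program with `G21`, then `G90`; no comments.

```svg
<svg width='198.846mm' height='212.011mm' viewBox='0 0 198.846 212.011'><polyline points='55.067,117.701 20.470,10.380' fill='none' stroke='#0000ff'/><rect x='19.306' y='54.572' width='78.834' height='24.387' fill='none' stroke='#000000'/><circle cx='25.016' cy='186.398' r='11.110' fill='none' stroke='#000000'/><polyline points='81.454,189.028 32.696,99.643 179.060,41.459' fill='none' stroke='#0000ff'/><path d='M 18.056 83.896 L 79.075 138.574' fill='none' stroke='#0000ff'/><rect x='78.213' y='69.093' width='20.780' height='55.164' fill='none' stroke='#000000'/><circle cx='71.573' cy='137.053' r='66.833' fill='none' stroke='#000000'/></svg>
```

G21
G90
G00 X55.067 Y94.310
M3 S902
G1 X20.470 Y201.631 F1055
M5
G00 X19.306 Y157.439
M3 S257
G1 X98.140 Y157.439 F3132
G1 X98.140 Y133.052
G1 X19.306 Y133.052
G1 X19.306 Y157.439
M5
G00 X36.126 Y25.613
M3 S257
G1 X32.872 Y33.469 F3132
G1 X25.016 Y36.723
G1 X17.160 Y33.469
G1 X13.906 Y25.613
G1 X17.160 Y17.757
G1 X25.016 Y14.503
G1 X32.872 Y17.757
G1 X36.126 Y25.613
M5
G00 X81.454 Y22.983
M3 S902
G1 X32.696 Y112.368 F1055
G1 X179.060 Y170.552
M5
G00 X18.056 Y128.115
M3 S902
G1 X79.075 Y73.437 F1055
M5
G00 X78.213 Y142.918
M3 S257
G1 X98.993 Y142.918 F3132
G1 X98.993 Y87.754
G1 X78.213 Y87.754
G1 X78.213 Y142.918
M5
G00 X138.406 Y74.958
M3 S257
G1 X118.831 Y122.216 F3132
G1 X71.573 Y141.791
G1 X24.315 Y122.216
G1 X4.740 Y74.958
G1 X24.315 Y27.700
G1 X71.573 Y8.125
G1 X118.831 Y27.700
G1 X138.406 Y74.958
M5
G00 X0.000 Y0.000

viewBox `0 0 198.846 212.011` with mm width/height → 1 unit = 1 mm. Flip: y_m = 212.011 − y_svg.

**Shape 1** — `<polyline>` line segment, stroke `#0000ff` → cut (S902, F1055). Machine vertices: (55.067,94.310) → (20.470,201.631). Open path.

**Shape 2** — `<rect>` rectangle, stroke `#000000` → engrave (S257, F3132). Machine vertices: (19.306,157.439) → (98.140,157.439) → (98.140,133.052) → (19.306,133.052) → (19.306,157.439). Closed: final G1 returns to the first vertex.

**Shape 3** — `<circle>` circle, stroke `#000000` → engrave (S257, F3132). Machine vertices: (36.126,25.613) → (32.872,33.469) → (25.016,36.723) → (17.160,33.469) → (13.906,25.613) → (17.160,17.757) → (25.016,14.503) → (32.872,17.757) → (36.126,25.613). Closed: final G1 returns to the first vertex.

**Shape 4** — `<polyline>` open polyline, stroke `#0000ff` → cut (S902, F1055). Machine vertices: (81.454,22.983) → (32.696,112.368) → (179.060,170.552). Open path.

**Shape 5** — `<path>` line segment, stroke `#0000ff` → cut (S902, F1055). Machine vertices: (18.056,128.115) → (79.075,73.437). Open path.

**Shape 6** — `<rect>` rectangle, stroke `#000000` → engrave (S257, F3132). Machine vertices: (78.213,142.918) → (98.993,142.918) → (98.993,87.754) → (78.213,87.754) → (78.213,142.918). Closed: final G1 returns to the first vertex.

**Shape 7** — `<circle>` circle, stroke `#000000` → engrave (S257, F3132). Machine vertices: (138.406,74.958) → (118.831,122.216) → (71.573,141.791) → (24.315,122.216) → (4.740,74.958) → (24.315,27.700) → (71.573,8.125) → (118.831,27.700) → (138.406,74.958). Closed: final G1 returns to the first vertex.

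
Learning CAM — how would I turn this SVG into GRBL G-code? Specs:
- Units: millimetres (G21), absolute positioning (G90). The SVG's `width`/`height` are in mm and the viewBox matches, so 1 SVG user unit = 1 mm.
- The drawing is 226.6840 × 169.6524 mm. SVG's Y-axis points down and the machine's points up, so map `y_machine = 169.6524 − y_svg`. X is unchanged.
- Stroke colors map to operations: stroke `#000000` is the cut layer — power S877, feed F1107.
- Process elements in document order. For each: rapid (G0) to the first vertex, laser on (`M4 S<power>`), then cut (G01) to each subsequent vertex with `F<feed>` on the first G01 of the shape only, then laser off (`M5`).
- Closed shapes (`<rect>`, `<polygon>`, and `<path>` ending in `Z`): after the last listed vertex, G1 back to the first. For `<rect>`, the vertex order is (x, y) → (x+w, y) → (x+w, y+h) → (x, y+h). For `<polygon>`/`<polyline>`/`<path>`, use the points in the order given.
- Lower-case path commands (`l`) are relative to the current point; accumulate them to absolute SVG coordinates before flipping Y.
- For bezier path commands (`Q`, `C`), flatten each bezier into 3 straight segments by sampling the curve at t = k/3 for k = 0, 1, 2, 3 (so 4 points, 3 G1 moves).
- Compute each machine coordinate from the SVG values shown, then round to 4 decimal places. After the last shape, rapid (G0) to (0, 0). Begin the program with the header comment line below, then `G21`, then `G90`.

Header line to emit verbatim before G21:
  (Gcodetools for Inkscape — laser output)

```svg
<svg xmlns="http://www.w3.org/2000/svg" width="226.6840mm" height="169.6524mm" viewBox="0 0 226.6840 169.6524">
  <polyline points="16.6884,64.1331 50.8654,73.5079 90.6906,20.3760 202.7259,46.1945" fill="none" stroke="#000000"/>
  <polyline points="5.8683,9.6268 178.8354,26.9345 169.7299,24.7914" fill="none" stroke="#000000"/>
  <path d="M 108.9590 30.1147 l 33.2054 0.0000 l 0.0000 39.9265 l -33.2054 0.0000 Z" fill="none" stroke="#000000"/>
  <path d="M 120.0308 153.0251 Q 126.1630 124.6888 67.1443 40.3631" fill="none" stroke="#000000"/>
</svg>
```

(Gcodetools for Inkscape — laser output)
G21
G90
G0 X16.6884 Y105.5193
M4 S877
G01 X50.8654 Y96.1445 F1107
G01 X90.6906 Y149.2764
G01 X202.7259 Y123.4579
M5
G0 X5.8683 Y160.0256
M4 S877
G01 X178.8354 Y142.7179 F1107
G01 X169.7299 Y144.8610
M5
G0 X108.9590 Y139.5377
M4 S877
G01 X142.1644 Y139.5377 F1107
G01 X142.1644 Y99.6112
G01 X108.9590 Y99.6112
G01 X108.9590 Y139.5377
M5
G0 X120.0308 Y16.6273
M4 S877
G01 X116.8799 Y41.7392 F1107
G01 X99.2511 Y79.2932
G01 X67.1443 Y129.2893
M5
G0 X0.0000 Y0.0000

Since the viewBox matches the mm dimensions, user units are millimetres directly. The only transform is the Y-flip y_m = 169.6524 − y_svg.

Shape 1 is a open polyline drawn with `<polyline>`. Its stroke #000000 means cut at S877, F1107. After flipping Y the toolpath is (16.6884,105.5193) → (50.8654,96.1445) → (90.6906,149.2764) → (202.7259,123.4579).

Shape 2 is a open polyline drawn with `<polyline>`. Its stroke #000000 means cut at S877, F1107. After flipping Y the toolpath is (5.8683,160.0256) → (178.8354,142.7179) → (169.7299,144.8610).

Shape 3 is a rectangle drawn with `<path>`. Its stroke #000000 means cut at S877, F1107. After flipping Y the toolpath is (108.9590,139.5377) → (142.1644,139.5377) → (142.1644,99.6112) → (108.9590,99.6112) → (108.9590,139.5377), returning to the start.

Shape 4 is a quadratic bezier drawn with `<path>`. Its stroke #000000 means cut at S877, F1107. After flipping Y the toolpath is (120.0308,16.6273) → (116.8799,41.7392) → (99.2511,79.2932) → (67.1443,129.2893).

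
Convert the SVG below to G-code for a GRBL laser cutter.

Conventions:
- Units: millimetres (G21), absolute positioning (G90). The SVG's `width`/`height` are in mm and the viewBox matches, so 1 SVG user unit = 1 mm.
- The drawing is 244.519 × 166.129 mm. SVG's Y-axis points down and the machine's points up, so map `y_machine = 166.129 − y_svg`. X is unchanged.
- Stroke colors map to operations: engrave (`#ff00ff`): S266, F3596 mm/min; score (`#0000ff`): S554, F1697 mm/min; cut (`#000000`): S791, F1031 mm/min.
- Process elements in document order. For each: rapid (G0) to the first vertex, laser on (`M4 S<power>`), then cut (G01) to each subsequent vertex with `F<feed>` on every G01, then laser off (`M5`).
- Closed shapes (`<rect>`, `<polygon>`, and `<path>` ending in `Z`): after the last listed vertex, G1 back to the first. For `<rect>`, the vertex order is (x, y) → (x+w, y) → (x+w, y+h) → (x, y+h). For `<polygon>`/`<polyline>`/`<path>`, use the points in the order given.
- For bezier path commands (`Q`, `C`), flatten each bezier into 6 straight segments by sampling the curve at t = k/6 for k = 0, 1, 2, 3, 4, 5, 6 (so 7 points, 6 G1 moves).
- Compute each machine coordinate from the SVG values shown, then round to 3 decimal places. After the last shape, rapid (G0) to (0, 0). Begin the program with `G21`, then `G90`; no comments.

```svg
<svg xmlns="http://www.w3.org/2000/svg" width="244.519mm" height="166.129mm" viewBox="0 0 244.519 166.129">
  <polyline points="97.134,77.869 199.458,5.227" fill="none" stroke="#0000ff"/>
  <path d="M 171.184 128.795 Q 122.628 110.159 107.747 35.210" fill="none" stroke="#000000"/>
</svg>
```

G21
G90
G0 X97.134 Y88.260
M4 S554
G01 X199.458 Y160.902 F1697
M5
G0 X171.184 Y37.334
M4 S791
G01 X155.934 Y45.110 F1031
G01 X142.555 Y56.015 F1031
G01 X131.047 Y70.048 F1031
G01 X121.409 Y87.210 F1031
G01 X113.643 Y107.500 F1031
G01 X107.747 Y130.919 F1031
M5
G0 X0.000 Y0.000

Since the viewBox matches the mm dimensions, user units are millimetres directly. The only transform is the Y-flip y_m = 166.129 − y_svg.

Shape 1 is a line segment drawn with `<polyline>`. Its stroke #0000ff means score at S554, F1697. After flipping Y the toolpath is (97.134,88.260) → (199.458,160.902).

Shape 2 is a quadratic bezier drawn with `<path>`. Its stroke #000000 means cut at S791, F1031. After flipping Y the toolpath is (171.184,37.334) → (155.934,45.110) → (142.555,56.015) → (131.047,70.048) → (121.409,87.210) → (113.643,107.500) → (107.747,130.919).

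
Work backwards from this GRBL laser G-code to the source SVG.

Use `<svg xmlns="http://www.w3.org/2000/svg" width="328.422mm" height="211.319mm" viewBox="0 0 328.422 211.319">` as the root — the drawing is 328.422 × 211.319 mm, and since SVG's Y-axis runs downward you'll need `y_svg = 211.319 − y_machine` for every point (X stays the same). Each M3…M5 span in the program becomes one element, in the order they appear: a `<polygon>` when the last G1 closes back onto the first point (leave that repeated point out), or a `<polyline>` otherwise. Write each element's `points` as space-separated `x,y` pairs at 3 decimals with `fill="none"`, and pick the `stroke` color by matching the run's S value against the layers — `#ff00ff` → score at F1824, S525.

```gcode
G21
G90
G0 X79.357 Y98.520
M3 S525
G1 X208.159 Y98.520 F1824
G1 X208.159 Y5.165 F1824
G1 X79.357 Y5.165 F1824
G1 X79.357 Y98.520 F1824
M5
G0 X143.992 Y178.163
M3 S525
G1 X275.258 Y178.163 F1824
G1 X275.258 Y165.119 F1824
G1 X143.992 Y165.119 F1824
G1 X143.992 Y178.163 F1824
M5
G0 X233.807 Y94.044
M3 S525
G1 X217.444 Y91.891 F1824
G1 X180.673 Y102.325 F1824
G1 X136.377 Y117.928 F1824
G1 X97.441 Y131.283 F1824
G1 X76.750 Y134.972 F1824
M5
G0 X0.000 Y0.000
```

Machine Y-up, SVG Y-down with viewBox height 211.319, so y_svg = 211.319 − y_machine; X carries over. Every run uses S525, so all elements get stroke `#ff00ff` (score).

Run 1: The run returns to its start, so emit a `<polygon>` with points (Y-flipped): 79.357,112.799 208.159,112.799 208.159,206.154 79.357,206.154.

Run 2: The run returns to its start, so emit a `<polygon>` with points (Y-flipped): 143.992,33.156 275.258,33.156 275.258,46.200 143.992,46.200.

Run 3: The run is open, so emit a `<polyline>` with points (Y-flipped): 233.807,117.275 217.444,119.428 180.673,108.994 136.377,93.391 97.441,80.036 76.750,76.347.

<svg xmlns="http://www.w3.org/2000/svg" width="328.422mm" height="211.319mm" viewBox="0 0 328.422 211.319">
  <polygon points="79.357,112.799 208.159,112.799 208.159,206.154 79.357,206.154" fill="none" stroke="#ff00ff"/>
  <polygon points="143.992,33.156 275.258,33.156 275.258,46.200 143.992,46.200" fill="none" stroke="#ff00ff"/>
  <polyline points="233.807,117.275 217.444,119.428 180.673,108.994 136.377,93.391 97.441,80.036 76.750,76.347" fill="none" stroke="#ff00ff"/>
</svg>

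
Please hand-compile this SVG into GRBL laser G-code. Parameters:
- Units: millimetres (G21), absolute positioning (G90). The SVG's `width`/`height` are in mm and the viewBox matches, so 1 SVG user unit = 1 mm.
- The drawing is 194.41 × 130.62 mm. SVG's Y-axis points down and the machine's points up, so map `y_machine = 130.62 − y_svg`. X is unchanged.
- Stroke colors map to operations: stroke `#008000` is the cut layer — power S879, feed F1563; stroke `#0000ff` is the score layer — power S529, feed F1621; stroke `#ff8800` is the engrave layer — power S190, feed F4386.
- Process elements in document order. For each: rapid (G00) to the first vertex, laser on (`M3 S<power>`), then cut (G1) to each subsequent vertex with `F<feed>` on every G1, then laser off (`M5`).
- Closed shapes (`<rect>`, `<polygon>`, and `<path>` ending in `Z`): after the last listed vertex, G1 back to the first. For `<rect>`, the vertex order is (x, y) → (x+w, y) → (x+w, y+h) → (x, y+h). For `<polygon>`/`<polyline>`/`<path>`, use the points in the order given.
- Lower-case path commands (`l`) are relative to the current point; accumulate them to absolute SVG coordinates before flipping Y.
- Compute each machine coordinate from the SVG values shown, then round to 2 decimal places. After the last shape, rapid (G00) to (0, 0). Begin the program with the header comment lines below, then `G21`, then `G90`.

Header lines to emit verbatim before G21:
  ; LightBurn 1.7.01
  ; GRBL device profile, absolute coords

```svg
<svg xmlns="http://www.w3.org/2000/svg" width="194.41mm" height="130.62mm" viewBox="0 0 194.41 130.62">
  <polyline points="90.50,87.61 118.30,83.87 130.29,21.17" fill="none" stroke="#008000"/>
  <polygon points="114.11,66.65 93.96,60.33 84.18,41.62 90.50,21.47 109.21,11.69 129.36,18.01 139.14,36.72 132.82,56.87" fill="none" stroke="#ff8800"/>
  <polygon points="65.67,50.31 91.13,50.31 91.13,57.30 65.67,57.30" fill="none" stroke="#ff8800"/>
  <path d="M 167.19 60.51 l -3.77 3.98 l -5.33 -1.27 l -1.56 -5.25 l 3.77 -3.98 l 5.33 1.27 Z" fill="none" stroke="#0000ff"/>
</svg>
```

; LightBurn 1.7.01
; GRBL device profile, absolute coords
G21
G90
G00 X90.50 Y43.01
M3 S879
G1 X118.30 Y46.75 F1563
G1 X130.29 Y109.45 F1563
M5
G00 X114.11 Y63.97
M3 S190
G1 X93.96 Y70.29 F4386
G1 X84.18 Y89.00 F4386
G1 X90.50 Y109.15 F4386
G1 X109.21 Y118.93 F4386
G1 X129.36 Y112.61 F4386
G1 X139.14 Y93.90 F4386
G1 X132.82 Y73.75 F4386
G1 X114.11 Y63.97 F4386
M5
G00 X65.67 Y80.31
M3 S190
G1 X91.13 Y80.31 F4386
G1 X91.13 Y73.32 F4386
G1 X65.67 Y73.32 F4386
G1 X65.67 Y80.31 F4386
M5
G00 X167.19 Y70.11
M3 S529
G1 X163.42 Y66.13 F1621
G1 X158.09 Y67.40 F1621
G1 X156.53 Y72.65 F1621
G1 X160.30 Y76.63 F1621
G1 X165.63 Y75.36 F1621
G1 X167.19 Y70.11 F1621
M5
G00 X0.00 Y0.00

viewBox `0 0 194.41 130.62` with mm width/height → 1 unit = 1 mm. Flip: y_m = 130.62 − y_svg.

**Shape 1** — `<polyline>` open polyline, stroke `#008000` → cut (S879, F1563). Machine vertices: (90.50,43.01) → (118.30,46.75) → (130.29,109.45). Open path.

**Shape 2** — `<polygon>` regular polygon, stroke `#ff8800` → engrave (S190, F4386). Machine vertices: (114.11,63.97) → (93.96,70.29) → (84.18,89.00) → (90.50,109.15) → (109.21,118.93) → (129.36,112.61) → (139.14,93.90) → (132.82,73.75) → (114.11,63.97). Closed: final G1 returns to the first vertex.

**Shape 3** — `<polygon>` rectangle, stroke `#ff8800` → engrave (S190, F4386). Machine vertices: (65.67,80.31) → (91.13,80.31) → (91.13,73.32) → (65.67,73.32) → (65.67,80.31). Closed: final G1 returns to the first vertex.

**Shape 4** — `<path>` regular polygon, stroke `#0000ff` → score (S529, F1621). Machine vertices: (167.19,70.11) → (163.42,66.13) → (158.09,67.40) → (156.53,72.65) → (160.30,76.63) → (165.63,75.36) → (167.19,70.11). Closed: final G1 returns to the first vertex.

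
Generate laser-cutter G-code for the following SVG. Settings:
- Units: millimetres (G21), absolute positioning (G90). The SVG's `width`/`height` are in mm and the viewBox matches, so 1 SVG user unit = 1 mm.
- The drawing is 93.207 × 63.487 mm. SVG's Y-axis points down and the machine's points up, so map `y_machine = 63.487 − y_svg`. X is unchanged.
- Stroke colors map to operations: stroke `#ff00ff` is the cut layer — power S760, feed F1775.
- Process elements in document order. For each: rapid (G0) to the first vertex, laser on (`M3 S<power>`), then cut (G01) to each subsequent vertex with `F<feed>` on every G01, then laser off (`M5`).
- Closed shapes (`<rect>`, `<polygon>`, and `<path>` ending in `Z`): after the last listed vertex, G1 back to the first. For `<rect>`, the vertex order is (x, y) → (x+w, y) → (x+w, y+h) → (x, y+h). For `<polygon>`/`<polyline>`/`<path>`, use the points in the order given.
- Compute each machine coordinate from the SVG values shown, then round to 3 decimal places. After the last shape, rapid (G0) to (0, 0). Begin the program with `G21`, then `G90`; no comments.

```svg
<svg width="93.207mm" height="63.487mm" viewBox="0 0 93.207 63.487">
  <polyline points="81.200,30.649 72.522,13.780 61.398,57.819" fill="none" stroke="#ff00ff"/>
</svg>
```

G21
G90
G0 X81.200 Y32.838
M3 S760
G01 X72.522 Y49.707 F1775
G01 X61.398 Y5.668 F1775
M5
G0 X0.000 Y0.000

Since the viewBox matches the mm dimensions, user units are millimetres directly. The only transform is the Y-flip y_m = 63.487 − y_svg.

Shape 1 is a open polyline drawn with `<polyline>`. Its stroke #ff00ff means cut at S760, F1775. After flipping Y the toolpath is (81.200,32.838) → (72.522,49.707) → (61.398,5.668).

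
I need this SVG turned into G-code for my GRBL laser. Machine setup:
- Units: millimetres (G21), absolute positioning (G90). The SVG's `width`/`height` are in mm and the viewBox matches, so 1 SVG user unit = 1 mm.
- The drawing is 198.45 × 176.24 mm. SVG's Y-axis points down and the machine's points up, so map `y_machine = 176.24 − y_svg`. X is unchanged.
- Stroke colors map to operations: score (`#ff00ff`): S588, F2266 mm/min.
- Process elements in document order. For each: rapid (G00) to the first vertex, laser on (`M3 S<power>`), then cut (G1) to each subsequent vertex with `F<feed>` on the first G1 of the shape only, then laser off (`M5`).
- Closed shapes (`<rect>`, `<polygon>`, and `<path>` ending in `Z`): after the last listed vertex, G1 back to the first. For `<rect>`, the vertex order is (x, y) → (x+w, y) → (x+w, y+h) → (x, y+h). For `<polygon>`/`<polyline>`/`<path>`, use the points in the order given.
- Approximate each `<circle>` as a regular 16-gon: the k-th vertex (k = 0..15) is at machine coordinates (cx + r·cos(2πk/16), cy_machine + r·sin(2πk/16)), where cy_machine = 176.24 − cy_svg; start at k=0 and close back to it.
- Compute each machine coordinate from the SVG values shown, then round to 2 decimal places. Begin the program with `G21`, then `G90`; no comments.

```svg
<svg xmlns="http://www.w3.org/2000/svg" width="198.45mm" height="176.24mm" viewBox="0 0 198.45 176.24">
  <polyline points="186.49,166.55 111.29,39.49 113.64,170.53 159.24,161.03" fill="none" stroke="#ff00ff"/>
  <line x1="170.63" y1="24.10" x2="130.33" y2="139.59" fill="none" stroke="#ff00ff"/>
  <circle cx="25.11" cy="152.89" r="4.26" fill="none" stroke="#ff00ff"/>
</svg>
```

Since the viewBox matches the mm dimensions, user units are millimetres directly. The only transform is the Y-flip y_m = 176.24 − y_svg.

Shape 1 is a open polyline drawn with `<polyline>`. Its stroke #ff00ff means score at S588, F2266. After flipping Y the toolpath is (186.49,9.69) → (111.29,136.75) → (113.64,5.71) → (159.24,15.21).

Shape 2 is a line segment drawn with `<line>`. Its stroke #ff00ff means score at S588, F2266. After flipping Y the toolpath is (170.63,152.14) → (130.33,36.65).

Shape 3 is a circle drawn with `<circle>`. Its stroke #ff00ff means score at S588, F2266. After flipping Y the toolpath is (29.37,23.35) → (29.05,24.98) → (28.12,26.36) → (26.74,27.29) → (25.11,27.61) → (23.48,27.29) → (22.10,26.36) → (21.17,24.98) → (20.85,23.35) → (21.17,21.72) → (22.10,20.34) → (23.48,19.41) → (25.11,19.09) → (26.74,19.41) → (28.12,20.34) → (29.05,21.72) → (29.37,23.35), returning to the start.

G21
G90
G00 X186.49 Y9.69
M3 S588
G1 X111.29 Y136.75 F2266
G1 X113.64 Y5.71
G1 X159.24 Y15.21
M5
G00 X170.63 Y152.14
M3 S588
G1 X130.33 Y36.65 F2266
M5
G00 X29.37 Y23.35
M3 S588
G1 X29.05 Y24.98 F2266
G1 X28.12 Y26.36
G1 X26.74 Y27.29
G1 X25.11 Y27.61
G1 X23.48 Y27.29
G1 X22.10 Y26.36
G1 X21.17 Y24.98
G1 X20.85 Y23.35
G1 X21.17 Y21.72
G1 X22.10 Y20.34
G1 X23.48 Y19.41
G1 X25.11 Y19.09
G1 X26.74 Y19.41
G1 X28.12 Y20.34
G1 X29.05 Y21.72
G1 X29.37 Y23.35
M5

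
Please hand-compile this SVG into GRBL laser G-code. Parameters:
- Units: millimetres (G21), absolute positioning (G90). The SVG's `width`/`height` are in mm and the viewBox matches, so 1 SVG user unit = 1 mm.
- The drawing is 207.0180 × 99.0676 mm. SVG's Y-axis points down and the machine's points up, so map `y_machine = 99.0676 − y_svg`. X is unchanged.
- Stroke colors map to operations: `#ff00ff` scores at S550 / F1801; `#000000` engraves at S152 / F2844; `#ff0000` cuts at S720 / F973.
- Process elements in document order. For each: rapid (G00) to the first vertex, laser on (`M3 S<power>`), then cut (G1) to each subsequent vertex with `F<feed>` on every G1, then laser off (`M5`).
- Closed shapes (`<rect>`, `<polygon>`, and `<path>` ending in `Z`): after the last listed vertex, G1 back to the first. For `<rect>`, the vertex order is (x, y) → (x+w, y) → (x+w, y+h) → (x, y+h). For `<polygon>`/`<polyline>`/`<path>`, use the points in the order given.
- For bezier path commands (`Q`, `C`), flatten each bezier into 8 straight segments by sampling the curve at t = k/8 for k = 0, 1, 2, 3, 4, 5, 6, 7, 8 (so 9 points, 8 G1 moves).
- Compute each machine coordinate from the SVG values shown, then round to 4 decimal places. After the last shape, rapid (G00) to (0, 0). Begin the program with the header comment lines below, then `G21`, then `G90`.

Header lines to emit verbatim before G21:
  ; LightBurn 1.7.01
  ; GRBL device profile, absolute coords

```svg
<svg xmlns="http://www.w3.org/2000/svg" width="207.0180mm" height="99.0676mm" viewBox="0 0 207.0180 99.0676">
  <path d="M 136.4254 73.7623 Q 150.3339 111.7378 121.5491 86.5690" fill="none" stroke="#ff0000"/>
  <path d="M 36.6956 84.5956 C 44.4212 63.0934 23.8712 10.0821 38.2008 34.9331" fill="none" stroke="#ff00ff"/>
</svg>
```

; LightBurn 1.7.01
; GRBL device profile, absolute coords
G21
G90
G00 X136.4254 Y25.3053
M3 S720
G1 X139.2354 Y16.7981 F973
G1 X140.7113 Y10.2641 F973
G1 X140.8530 Y5.7033 F973
G1 X139.6606 Y3.1159 F973
G1 X137.1340 Y2.5017 F973
G1 X133.2732 Y3.8607 F973
G1 X128.0782 Y7.1930 F973
G1 X121.5491 Y12.4986 F973
M5
G00 X36.6956 Y14.4720
M3 S550
G1 X38.3906 Y23.7987 F1801
G1 X38.1749 Y34.7977 F1801
G1 X36.7886 Y46.1872 F1801
G1 X34.9717 Y56.6857 F1801
G1 X33.4644 Y65.0113 F1801
G1 X33.0067 Y69.8825 F1801
G1 X34.3388 Y70.0174 F1801
G1 X38.2008 Y64.1345 F1801
M5
G00 X0.0000 Y0.0000

Since the viewBox matches the mm dimensions, user units are millimetres directly. The only transform is the Y-flip y_m = 99.0676 − y_svg.

Shape 1 is a quadratic bezier drawn with `<path>`. Its stroke #ff0000 means cut at S720, F973. After flipping Y the toolpath is (136.4254,25.3053) → (139.2354,16.7981) → (140.7113,10.2641) → (140.8530,5.7033) → (139.6606,3.1159) → (137.1340,2.5017) → (133.2732,3.8607) → (128.0782,7.1930) → (121.5491,12.4986).

Shape 2 is a cubic bezier drawn with `<path>`. Its stroke #ff00ff means score at S550, F1801. After flipping Y the toolpath is (36.6956,14.4720) → (38.3906,23.7987) → (38.1749,34.7977) → (36.7886,46.1872) → (34.9717,56.6857) → (33.4644,65.0113) → (33.0067,69.8825) → (34.3388,70.0174) → (38.2008,64.1345).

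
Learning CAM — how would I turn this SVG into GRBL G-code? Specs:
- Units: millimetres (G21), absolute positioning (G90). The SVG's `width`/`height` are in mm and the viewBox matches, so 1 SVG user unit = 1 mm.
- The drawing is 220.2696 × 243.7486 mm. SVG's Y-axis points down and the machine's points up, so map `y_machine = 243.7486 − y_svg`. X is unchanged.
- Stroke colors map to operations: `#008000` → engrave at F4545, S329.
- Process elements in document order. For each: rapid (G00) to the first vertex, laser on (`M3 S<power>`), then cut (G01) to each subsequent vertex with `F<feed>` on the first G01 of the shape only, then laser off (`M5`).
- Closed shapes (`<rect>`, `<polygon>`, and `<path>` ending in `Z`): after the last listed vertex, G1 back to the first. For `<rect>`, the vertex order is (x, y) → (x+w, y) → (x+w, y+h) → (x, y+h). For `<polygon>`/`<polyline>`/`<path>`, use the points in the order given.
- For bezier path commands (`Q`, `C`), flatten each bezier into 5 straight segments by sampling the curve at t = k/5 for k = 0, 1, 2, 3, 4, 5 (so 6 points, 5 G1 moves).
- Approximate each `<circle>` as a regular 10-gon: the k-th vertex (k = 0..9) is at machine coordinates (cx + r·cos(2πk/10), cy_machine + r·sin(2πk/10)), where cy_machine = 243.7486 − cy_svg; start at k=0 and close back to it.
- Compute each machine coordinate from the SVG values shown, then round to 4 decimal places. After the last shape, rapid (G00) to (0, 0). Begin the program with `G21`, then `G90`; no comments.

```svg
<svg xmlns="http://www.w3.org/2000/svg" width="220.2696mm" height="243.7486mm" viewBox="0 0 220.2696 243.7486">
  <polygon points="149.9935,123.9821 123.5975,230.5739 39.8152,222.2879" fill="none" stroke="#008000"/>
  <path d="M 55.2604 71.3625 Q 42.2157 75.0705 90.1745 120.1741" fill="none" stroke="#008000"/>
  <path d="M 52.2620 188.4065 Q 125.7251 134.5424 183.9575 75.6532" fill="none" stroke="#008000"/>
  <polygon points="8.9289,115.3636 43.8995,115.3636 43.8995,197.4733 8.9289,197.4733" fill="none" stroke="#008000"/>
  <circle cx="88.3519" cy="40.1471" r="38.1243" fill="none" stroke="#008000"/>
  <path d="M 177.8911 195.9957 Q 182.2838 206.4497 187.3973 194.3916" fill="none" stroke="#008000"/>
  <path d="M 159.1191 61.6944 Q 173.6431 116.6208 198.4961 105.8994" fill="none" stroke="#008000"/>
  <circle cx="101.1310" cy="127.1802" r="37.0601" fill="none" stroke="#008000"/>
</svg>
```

Since the viewBox matches the mm dimensions, user units are millimetres directly. The only transform is the Y-flip y_m = 243.7486 − y_svg.

Shape 1 is a closed polygon drawn with `<polygon>`. Its stroke #008000 means engrave at S329, F4545. After flipping Y the toolpath is (149.9935,119.7665) → (123.5975,13.1747) → (39.8152,21.4607) → (149.9935,119.7665), returning to the start.

Shape 2 is a quadratic bezier drawn with `<path>`. Its stroke #008000 means engrave at S329, F4545. After flipping Y the toolpath is (55.2604,172.3861) → (52.4827,169.2471) → (54.5852,162.7964) → (61.5680,153.0341) → (73.4311,139.9601) → (90.1745,123.5745).

Shape 3 is a quadratic bezier drawn with `<path>`. Its stroke #008000 means engrave at S329, F4545. After flipping Y the toolpath is (52.2620,55.3421) → (81.0380,77.0887) → (108.5956,99.2374) → (134.9347,121.7881) → (160.0553,144.7407) → (183.9575,168.0954).

Shape 4 is a rectangle drawn with `<polygon>`. Its stroke #008000 means engrave at S329, F4545. After flipping Y the toolpath is (8.9289,128.3850) → (43.8995,128.3850) → (43.8995,46.2753) → (8.9289,46.2753) → (8.9289,128.3850), returning to the start.

Shape 5 is a circle drawn with `<circle>`. Its stroke #008000 means engrave at S329, F4545. After flipping Y the toolpath is (126.4762,203.6015) → (119.1951,226.0104) → (100.1330,239.8599) → (76.5708,239.8599) → (57.5087,226.0104) → (50.2276,203.6015) → (57.5087,181.1926) → (76.5708,167.3431) → (100.1330,167.3431) → (119.1951,181.1926) → (126.4762,203.6015), returning to the start.

Shape 6 is a quadratic bezier drawn with `<path>`. Its stroke #008000 means engrave at S329, F4545. After flipping Y the toolpath is (177.8911,47.7529) → (179.6770,44.4718) → (181.5206,42.9916) → (183.4218,43.3125) → (185.3807,45.4342) → (187.3973,49.3570).

Shape 7 is a quadratic bezier drawn with `<path>`. Its stroke #008000 means engrave at S329, F4545. After flipping Y the toolpath is (159.1191,182.0542) → (165.3419,162.7096) → (172.3909,148.6167) → (180.2663,139.7757) → (188.9681,136.1866) → (198.4961,137.8492).

Shape 8 is a circle drawn with `<circle>`. Its stroke #008000 means engrave at S329, F4545. After flipping Y the toolpath is (138.1911,116.5684) → (131.1133,138.3518) → (112.5832,151.8146) → (89.6788,151.8146) → (71.1487,138.3518) → (64.0709,116.5684) → (71.1487,94.7850) → (89.6788,81.3222) → (112.5832,81.3222) → (131.1133,94.7850) → (138.1911,116.5684), returning to the start.

G21
G90
G00 X149.9935 Y119.7665
M3 S329
G01 X123.5975 Y13.1747 F4545
G01 X39.8152 Y21.4607
G01 X149.9935 Y119.7665
M5
G00 X55.2604 Y172.3861
M3 S329
G01 X52.4827 Y169.2471 F4545
G01 X54.5852 Y162.7964
G01 X61.5680 Y153.0341
G01 X73.4311 Y139.9601
G01 X90.1745 Y123.5745
M5
G00 X52.2620 Y55.3421
M3 S329
G01 X81.0380 Y77.0887 F4545
G01 X108.5956 Y99.2374
G01 X134.9347 Y121.7881
G01 X160.0553 Y144.7407
G01 X183.9575 Y168.0954
M5
G00 X8.9289 Y128.3850
M3 S329
G01 X43.8995 Y128.3850 F4545
G01 X43.8995 Y46.2753
G01 X8.9289 Y46.2753
G01 X8.9289 Y128.3850
M5
G00 X126.4762 Y203.6015
M3 S329
G01 X119.1951 Y226.0104 F4545
G01 X100.1330 Y239.8599
G01 X76.5708 Y239.8599
G01 X57.5087 Y226.0104
G01 X50.2276 Y203.6015
G01 X57.5087 Y181.1926
G01 X76.5708 Y167.3431
G01 X100.1330 Y167.3431
G01 X119.1951 Y181.1926
G01 X126.4762 Y203.6015
M5
G00 X177.8911 Y47.7529
M3 S329
G01 X179.6770 Y44.4718 F4545
G01 X181.5206 Y42.9916
G01 X183.4218 Y43.3125
G01 X185.3807 Y45.4342
G01 X187.3973 Y49.3570
M5
G00 X159.1191 Y182.0542
M3 S329
G01 X165.3419 Y162.7096 F4545
G01 X172.3909 Y148.6167
G01 X180.2663 Y139.7757
G01 X188.9681 Y136.1866
G01 X198.4961 Y137.8492
M5
G00 X138.1911 Y116.5684
M3 S329
G01 X131.1133 Y138.3518 F4545
G01 X112.5832 Y151.8146
G01 X89.6788 Y151.8146
G01 X71.1487 Y138.3518
G01 X64.0709 Y116.5684
G01 X71.1487 Y94.7850
G01 X89.6788 Y81.3222
G01 X112.5832 Y81.3222
G01 X131.1133 Y94.7850
G01 X138.1911 Y116.5684
M5
G00 X0.0000 Y0.0000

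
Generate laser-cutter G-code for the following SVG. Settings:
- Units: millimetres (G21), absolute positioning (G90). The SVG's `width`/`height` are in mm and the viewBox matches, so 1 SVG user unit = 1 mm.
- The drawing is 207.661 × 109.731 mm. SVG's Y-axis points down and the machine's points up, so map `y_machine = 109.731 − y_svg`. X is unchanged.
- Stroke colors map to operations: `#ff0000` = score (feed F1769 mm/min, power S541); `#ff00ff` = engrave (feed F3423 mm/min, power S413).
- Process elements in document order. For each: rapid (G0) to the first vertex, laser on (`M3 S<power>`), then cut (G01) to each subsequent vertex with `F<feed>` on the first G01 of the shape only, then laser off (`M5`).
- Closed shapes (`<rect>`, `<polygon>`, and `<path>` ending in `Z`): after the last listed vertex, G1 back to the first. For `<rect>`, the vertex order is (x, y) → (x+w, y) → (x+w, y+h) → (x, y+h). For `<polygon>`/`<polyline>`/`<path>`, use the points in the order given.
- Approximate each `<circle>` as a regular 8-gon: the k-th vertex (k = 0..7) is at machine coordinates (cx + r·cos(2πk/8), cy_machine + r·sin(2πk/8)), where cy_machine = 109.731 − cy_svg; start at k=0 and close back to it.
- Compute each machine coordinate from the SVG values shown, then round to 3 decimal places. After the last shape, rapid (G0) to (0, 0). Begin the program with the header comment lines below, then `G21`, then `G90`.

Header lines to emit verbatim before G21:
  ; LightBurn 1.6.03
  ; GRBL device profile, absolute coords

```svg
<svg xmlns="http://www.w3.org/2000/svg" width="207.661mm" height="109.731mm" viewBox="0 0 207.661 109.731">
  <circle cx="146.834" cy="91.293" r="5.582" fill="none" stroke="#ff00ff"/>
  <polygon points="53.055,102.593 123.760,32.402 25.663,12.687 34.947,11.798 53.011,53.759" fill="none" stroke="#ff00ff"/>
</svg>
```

viewBox `0 0 207.661 109.731` with mm width/height → 1 unit = 1 mm. Flip: y_m = 109.731 − y_svg.

**Shape 1** — `<circle>` circle, stroke `#ff00ff` → engrave (S413, F3423). Machine vertices: (152.416,18.438) → (150.781,22.385) → (146.834,24.020) → (142.887,22.385) → (141.252,18.438) → (142.887,14.491) → (146.834,12.856) → (150.781,14.491) → (152.416,18.438). Closed: final G1 returns to the first vertex.

**Shape 2** — `<polygon>` closed polygon, stroke `#ff00ff` → engrave (S413, F3423). Machine vertices: (53.055,7.138) → (123.760,77.329) → (25.663,97.044) → (34.947,97.933) → (53.011,55.972) → (53.055,7.138). Closed: final G1 returns to the first vertex.

; LightBurn 1.6.03
; GRBL device profile, absolute coords
G21
G90
G0 X152.416 Y18.438
M3 S413
G01 X150.781 Y22.385 F3423
G01 X146.834 Y24.020
G01 X142.887 Y22.385
G01 X141.252 Y18.438
G01 X142.887 Y14.491
G01 X146.834 Y12.856
G01 X150.781 Y14.491
G01 X152.416 Y18.438
M5
G0 X53.055 Y7.138
M3 S413
G01 X123.760 Y77.329 F3423
G01 X25.663 Y97.044
G01 X34.947 Y97.933
G01 X53.011 Y55.972
G01 X53.055 Y7.138
M5
G0 X0.000 Y0.000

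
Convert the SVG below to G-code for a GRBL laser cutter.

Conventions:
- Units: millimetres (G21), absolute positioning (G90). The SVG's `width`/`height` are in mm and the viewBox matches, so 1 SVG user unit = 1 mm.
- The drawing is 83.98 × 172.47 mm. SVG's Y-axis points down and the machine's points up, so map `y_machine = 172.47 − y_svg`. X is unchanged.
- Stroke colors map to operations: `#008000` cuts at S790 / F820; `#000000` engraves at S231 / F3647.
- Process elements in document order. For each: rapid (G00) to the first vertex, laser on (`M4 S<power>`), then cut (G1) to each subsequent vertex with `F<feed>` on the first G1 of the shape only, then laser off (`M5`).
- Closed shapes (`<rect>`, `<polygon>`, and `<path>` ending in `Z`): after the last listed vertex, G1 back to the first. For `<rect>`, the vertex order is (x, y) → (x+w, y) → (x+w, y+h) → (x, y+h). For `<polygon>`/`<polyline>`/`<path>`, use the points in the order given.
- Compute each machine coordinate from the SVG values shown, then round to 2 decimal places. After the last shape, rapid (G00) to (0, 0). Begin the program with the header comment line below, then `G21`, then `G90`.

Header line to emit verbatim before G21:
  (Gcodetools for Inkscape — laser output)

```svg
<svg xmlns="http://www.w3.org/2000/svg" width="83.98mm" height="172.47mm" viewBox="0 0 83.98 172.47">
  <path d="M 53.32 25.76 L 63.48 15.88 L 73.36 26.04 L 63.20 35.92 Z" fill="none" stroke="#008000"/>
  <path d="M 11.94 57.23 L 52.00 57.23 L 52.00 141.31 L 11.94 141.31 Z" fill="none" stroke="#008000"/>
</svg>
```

(Gcodetools for Inkscape — laser output)
G21
G90
G00 X53.32 Y146.71
M4 S790
G1 X63.48 Y156.59 F820
G1 X73.36 Y146.43
G1 X63.20 Y136.55
G1 X53.32 Y146.71
M5
G00 X11.94 Y115.24
M4 S790
G1 X52.00 Y115.24 F820
G1 X52.00 Y31.16
G1 X11.94 Y31.16
G1 X11.94 Y115.24
M5
G00 X0.00 Y0.00

1 u = 1 mm; y_m = 172.47 − y.

[1] `<path>` regular polygon, #008000→cut S790 F820: (53.32,146.71) → (63.48,156.59) → (73.36,146.43) → (63.20,136.55) → (53.32,146.71) (closed)

[2] `<path>` rectangle, #008000→cut S790 F820: (11.94,115.24) → (52.00,115.24) → (52.00,31.16) → (11.94,31.16) → (11.94,115.24) (closed)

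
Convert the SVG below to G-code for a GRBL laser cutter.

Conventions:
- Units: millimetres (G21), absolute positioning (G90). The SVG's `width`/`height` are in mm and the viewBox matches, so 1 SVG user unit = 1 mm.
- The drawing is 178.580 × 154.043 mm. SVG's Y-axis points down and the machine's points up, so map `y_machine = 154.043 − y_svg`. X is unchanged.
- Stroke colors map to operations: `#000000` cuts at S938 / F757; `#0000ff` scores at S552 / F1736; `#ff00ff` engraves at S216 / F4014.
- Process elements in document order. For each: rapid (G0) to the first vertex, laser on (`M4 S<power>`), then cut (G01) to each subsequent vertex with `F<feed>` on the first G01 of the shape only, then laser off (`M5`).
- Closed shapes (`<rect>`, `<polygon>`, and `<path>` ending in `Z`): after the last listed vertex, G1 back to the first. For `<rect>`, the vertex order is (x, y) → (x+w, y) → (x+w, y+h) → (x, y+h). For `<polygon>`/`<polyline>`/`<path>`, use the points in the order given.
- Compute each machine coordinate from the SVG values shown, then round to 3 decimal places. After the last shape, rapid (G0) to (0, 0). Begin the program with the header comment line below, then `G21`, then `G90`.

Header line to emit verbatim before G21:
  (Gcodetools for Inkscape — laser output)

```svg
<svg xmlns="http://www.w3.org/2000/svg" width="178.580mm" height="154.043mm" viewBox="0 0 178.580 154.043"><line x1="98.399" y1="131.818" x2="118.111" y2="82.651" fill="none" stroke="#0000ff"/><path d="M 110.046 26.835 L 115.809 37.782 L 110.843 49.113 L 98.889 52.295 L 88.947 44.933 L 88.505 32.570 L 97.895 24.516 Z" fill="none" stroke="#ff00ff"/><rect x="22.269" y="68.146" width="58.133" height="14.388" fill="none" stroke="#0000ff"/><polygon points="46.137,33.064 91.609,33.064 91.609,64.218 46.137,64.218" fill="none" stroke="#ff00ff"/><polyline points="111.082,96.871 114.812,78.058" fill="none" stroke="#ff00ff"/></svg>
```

1 u = 1 mm; y_m = 154.043 − y.

[1] `<line>` line segment, #0000ff→score S552 F1736: (98.399,22.225) → (118.111,71.392)

[2] `<path>` regular polygon, #ff00ff→engrave S216 F4014: (110.046,127.208) → (115.809,116.261) → (110.843,104.930) → (98.889,101.748) → (88.947,109.110) → (88.505,121.473) → (97.895,129.527) → (110.046,127.208) (closed)

[3] `<rect>` rectangle, #0000ff→score S552 F1736: (22.269,85.897) → (80.402,85.897) → (80.402,71.509) → (22.269,71.509) → (22.269,85.897) (closed)

[4] `<polygon>` rectangle, #ff00ff→engrave S216 F4014: (46.137,120.979) → (91.609,120.979) → (91.609,89.825) → (46.137,89.825) → (46.137,120.979) (closed)

[5] `<polyline>` line segment, #ff00ff→engrave S216 F4014: (111.082,57.172) → (114.812,75.985)

(Gcodetools for Inkscape — laser output)
G21
G90
G0 X98.399 Y22.225
M4 S552
G01 X118.111 Y71.392 F1736
M5
G0 X110.046 Y127.208
M4 S216
G01 X115.809 Y116.261 F4014
G01 X110.843 Y104.930
G01 X98.889 Y101.748
G01 X88.947 Y109.110
G01 X88.505 Y121.473
G01 X97.895 Y129.527
G01 X110.046 Y127.208
M5
G0 X22.269 Y85.897
M4 S552
G01 X80.402 Y85.897 F1736
G01 X80.402 Y71.509
G01 X22.269 Y71.509
G01 X22.269 Y85.897
M5
G0 X46.137 Y120.979
M4 S216
G01 X91.609 Y120.979 F4014
G01 X91.609 Y89.825
G01 X46.137 Y89.825
G01 X46.137 Y120.979
M5
G0 X111.082 Y57.172
M4 S216
G01 X114.812 Y75.985 F4014
M5
G0 X0.000 Y0.000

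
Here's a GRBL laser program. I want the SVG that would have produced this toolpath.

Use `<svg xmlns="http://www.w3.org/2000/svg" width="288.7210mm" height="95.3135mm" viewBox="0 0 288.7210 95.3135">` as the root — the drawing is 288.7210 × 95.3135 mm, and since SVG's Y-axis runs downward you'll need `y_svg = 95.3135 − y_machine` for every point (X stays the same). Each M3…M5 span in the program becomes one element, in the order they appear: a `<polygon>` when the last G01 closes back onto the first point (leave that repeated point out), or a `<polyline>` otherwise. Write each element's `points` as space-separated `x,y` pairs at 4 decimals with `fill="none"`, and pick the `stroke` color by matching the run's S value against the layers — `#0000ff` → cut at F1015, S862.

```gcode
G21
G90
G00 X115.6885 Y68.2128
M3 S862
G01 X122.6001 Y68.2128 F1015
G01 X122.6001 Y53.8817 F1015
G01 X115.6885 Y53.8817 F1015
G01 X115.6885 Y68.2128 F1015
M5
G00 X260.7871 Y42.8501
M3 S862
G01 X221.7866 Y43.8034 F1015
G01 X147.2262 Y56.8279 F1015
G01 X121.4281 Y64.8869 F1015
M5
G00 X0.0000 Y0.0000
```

Each laser-on run becomes one SVG element. Flip Y back into SVG space with y_svg = 95.3135 − y_machine. Every run uses S862, so all elements get stroke `#0000ff` (cut).

Run 1: The run returns to its start, so emit a `<polygon>` with points (Y-flipped): 115.6885,27.1007 122.6001,27.1007 122.6001,41.4318 115.6885,41.4318.

Run 2: The run is open, so emit a `<polyline>` with points (Y-flipped): 260.7871,52.4634 221.7866,51.5101 147.2262,38.4856 121.4281,30.4266.

<svg xmlns="http://www.w3.org/2000/svg" width="288.7210mm" height="95.3135mm" viewBox="0 0 288.7210 95.3135">
  <polygon points="115.6885,27.1007 122.6001,27.1007 122.6001,41.4318 115.6885,41.4318" fill="none" stroke="#0000ff"/>
  <polyline points="260.7871,52.4634 221.7866,51.5101 147.2262,38.4856 121.4281,30.4266" fill="none" stroke="#0000ff"/>
</svg>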